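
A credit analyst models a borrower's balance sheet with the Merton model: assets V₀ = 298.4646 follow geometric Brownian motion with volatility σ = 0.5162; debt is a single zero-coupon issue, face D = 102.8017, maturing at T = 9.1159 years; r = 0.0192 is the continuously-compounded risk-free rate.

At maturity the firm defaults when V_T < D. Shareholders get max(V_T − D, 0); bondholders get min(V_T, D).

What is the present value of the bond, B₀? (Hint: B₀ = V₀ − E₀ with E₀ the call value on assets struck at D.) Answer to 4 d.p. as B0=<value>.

d₁ = [ln(V₀/D) + (r + σ²/2)T] / (σ√T)
   = [ln(298.4646/102.8017) + (0.0192 + 0.5·0.5162²)·9.1159] / (0.5162·√9.1159)
   = [1.065849 + 1.389548] / 1.558539 = 1.575448
d₂ = d₁ − σ√T = 1.575448 − 1.558539 = 0.016908
N(d₁) = 0.942423,  N(d₂) = 0.506745,  e^(−rT) = 0.839436
E₀ = V₀·N(d₁) − D·e^(−rT)·N(d₂)
   = 298.4646·0.942423 − 102.8017·0.839436·0.506745 = 237.550245
B₀ = V₀ − E₀ = 298.4646 − 237.550245 = 60.914355

B0=60.9144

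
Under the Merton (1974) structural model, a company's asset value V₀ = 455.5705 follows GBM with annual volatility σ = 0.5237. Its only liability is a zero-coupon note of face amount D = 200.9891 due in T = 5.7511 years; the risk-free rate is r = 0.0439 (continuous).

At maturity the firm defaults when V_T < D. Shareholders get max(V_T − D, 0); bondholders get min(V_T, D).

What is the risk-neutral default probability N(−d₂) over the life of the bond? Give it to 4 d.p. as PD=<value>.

d₁ = [ln(V₀/D) + (r + σ²/2)T] / (σ√T)
   = [ln(455.5705/200.9891) + (0.0439 + 0.5·0.5237²)·5.7511] / (0.5237·√5.7511)
   = [0.818300 + 1.041126] / 1.255909 = 1.480543
d₂ = d₁ − σ√T = 1.480543 − 1.255909 = 0.224634
risk-neutral PD = N(−d₂) = N(-0.224634) = 0.411132

PD=0.4111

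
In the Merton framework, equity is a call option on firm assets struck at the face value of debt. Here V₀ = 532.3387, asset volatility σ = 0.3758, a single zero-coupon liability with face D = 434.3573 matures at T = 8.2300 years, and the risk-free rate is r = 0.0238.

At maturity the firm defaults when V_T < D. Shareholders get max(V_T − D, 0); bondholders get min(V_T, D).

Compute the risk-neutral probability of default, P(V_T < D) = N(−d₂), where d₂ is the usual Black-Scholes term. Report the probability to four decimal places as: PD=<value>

d₁ = [ln(V₀/D) + (r + σ²/2)T] / (σ√T)
   = [ln(532.3387/434.3573) + (0.0238 + 0.5·0.3758²)·8.2300] / (0.3758·√8.2300)
   = [0.203412 + 0.777018] / 1.078094 = 0.909410
d₂ = d₁ − σ√T = 0.909410 − 1.078094 = -0.168684
risk-neutral PD = N(−d₂) = N(0.168684) = 0.566977

PD=0.5670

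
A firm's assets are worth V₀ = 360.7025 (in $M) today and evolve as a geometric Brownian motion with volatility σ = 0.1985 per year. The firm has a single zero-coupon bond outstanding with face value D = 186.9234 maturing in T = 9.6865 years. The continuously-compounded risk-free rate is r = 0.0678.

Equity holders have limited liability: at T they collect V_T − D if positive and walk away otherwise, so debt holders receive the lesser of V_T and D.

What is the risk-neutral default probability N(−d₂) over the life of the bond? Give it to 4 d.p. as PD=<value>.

d₁ = [ln(V₀/D) + (r + σ²/2)T] / (σ√T)
   = [ln(360.7025/186.9234) + (0.0678 + 0.5·0.1985²)·9.6865] / (0.1985·√9.6865)
   = [0.657355 + 0.847580] / 0.617794 = 2.435979
d₂ = d₁ − σ√T = 2.435979 − 0.617794 = 1.818185
risk-neutral PD = N(−d₂) = N(-1.818185) = 0.034518

PD=0.0345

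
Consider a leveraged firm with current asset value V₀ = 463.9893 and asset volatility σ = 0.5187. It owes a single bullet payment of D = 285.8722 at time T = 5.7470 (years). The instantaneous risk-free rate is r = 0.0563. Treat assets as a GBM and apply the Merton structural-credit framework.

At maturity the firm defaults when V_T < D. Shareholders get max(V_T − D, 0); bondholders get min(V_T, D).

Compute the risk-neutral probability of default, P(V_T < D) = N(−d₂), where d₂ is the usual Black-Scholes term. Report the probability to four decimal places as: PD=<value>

d₁ = [ln(V₀/D) + (r + σ²/2)T] / (σ√T)
   = [ln(463.9893/285.8722) + (0.0563 + 0.5·0.5187²)·5.7470] / (0.5187·√5.7470)
   = [0.484317 + 1.096670] / 1.243474 = 1.271427
d₂ = d₁ − σ√T = 1.271427 − 1.243474 = 0.027953
risk-neutral PD = N(−d₂) = N(-0.027953) = 0.488850

PD=0.4888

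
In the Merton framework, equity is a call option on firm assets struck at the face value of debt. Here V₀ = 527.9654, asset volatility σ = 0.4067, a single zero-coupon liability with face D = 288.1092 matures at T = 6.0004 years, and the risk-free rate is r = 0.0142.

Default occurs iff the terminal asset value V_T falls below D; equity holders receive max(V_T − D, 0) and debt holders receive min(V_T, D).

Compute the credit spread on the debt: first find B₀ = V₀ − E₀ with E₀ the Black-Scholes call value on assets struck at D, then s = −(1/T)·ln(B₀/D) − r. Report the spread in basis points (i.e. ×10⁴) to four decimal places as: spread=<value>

d₁ = [ln(V₀/D) + (r + σ²/2)T] / (σ√T)
   = [ln(527.9654/288.1092) + (0.0142 + 0.5·0.4067²)·6.0004] / (0.4067·√6.0004)
   = [0.605691 + 0.581453] / 0.996241 = 1.191624
d₂ = d₁ − σ√T = 1.191624 − 0.996241 = 0.195384
N(d₁) = 0.883296,  N(d₂) = 0.577454,  e^(−rT) = 0.918323
E₀ = V₀·N(d₁) − D·e^(−rT)·N(d₂)
   = 527.9654·0.883296 − 288.1092·0.918323·0.577454 = 313.568368
B₀ = V₀ − E₀ = 527.9654 − 313.568368 = 214.397032
spread = −(1/T)·ln(B₀/D) − r = −(1/6.0004)·ln(214.397032/288.1092) − 0.0142 = 0.03504838
in basis points: 0.03504838 × 10⁴ = 350.4838 bp

spread=350.4838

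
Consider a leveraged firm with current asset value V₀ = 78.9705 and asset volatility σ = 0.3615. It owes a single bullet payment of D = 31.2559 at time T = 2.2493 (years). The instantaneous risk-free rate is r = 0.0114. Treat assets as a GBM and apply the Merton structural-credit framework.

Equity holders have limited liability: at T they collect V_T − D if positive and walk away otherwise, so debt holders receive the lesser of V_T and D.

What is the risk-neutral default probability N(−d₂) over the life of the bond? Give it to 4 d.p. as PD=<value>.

PD=0.0687

d₁ = [ln(V₀/D) + (r + σ²/2)T] / (σ√T)
   = [ln(78.9705/31.2559) + (0.0114 + 0.5·0.3615²)·2.2493] / (0.3615·√2.2493)
   = [0.926866 + 0.172614] / 0.542166 = 2.027941
d₂ = d₁ − σ√T = 2.027941 − 0.542166 = 1.485776
risk-neutral PD = N(−d₂) = N(-1.485776) = 0.068669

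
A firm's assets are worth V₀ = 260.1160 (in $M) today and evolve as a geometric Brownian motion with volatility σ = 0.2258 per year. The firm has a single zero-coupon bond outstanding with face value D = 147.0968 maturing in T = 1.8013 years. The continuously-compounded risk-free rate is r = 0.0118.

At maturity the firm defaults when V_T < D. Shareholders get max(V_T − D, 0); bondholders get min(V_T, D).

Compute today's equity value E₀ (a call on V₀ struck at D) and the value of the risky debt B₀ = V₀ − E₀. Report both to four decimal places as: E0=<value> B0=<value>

d₁ = [ln(V₀/D) + (r + σ²/2)T] / (σ√T)
   = [ln(260.1160/147.0968) + (0.0118 + 0.5·0.2258²)·1.8013] / (0.2258·√1.8013)
   = [0.570037 + 0.067176] / 0.303052 = 2.102651
d₂ = d₁ − σ√T = 2.102651 − 0.303052 = 1.799599
N(d₁) = 0.982252,  N(d₂) = 0.964038,  e^(−rT) = 0.978969
E₀ = V₀·N(d₁) − D·e^(−rT)·N(d₂)
   = 260.1160·0.982252 − 147.0968·0.978969·0.964038 = 116.674862
B₀ = V₀ − E₀ = 260.1160 − 116.674862 = 143.441138

E0=116.6749 B0=143.4411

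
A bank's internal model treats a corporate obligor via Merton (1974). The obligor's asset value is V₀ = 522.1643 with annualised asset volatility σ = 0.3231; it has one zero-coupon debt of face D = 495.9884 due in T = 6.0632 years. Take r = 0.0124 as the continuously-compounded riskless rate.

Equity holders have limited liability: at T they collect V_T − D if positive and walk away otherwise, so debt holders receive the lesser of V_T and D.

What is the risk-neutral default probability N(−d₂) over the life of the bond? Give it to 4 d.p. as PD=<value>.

d₁ = [ln(V₀/D) + (r + σ²/2)T] / (σ√T)
   = [ln(522.1643/495.9884) + (0.0124 + 0.5·0.3231²)·6.0632] / (0.3231·√6.0632)
   = [0.051430 + 0.391663] / 0.795587 = 0.556938
d₂ = d₁ − σ√T = 0.556938 − 0.795587 = -0.238649
risk-neutral PD = N(−d₂) = N(0.238649) = 0.594311

PD=0.5943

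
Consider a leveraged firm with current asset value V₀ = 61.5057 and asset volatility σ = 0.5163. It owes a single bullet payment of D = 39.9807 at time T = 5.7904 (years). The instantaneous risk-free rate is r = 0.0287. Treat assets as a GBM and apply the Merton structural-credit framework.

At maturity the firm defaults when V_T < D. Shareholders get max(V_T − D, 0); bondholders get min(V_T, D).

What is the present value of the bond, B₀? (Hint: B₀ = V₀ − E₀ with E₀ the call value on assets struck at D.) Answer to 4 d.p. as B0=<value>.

d₁ = [ln(V₀/D) + (r + σ²/2)T] / (σ√T)
   = [ln(61.5057/39.9807) + (0.0287 + 0.5·0.5163²)·5.7904] / (0.5163·√5.7904)
   = [0.430733 + 0.937945] / 1.242386 = 1.101654
d₂ = d₁ − σ√T = 1.101654 − 1.242386 = -0.140732
N(d₁) = 0.864694,  N(d₂) = 0.444041,  e^(−rT) = 0.846890
E₀ = V₀·N(d₁) − D·e^(−rT)·N(d₂)
   = 61.5057·0.864694 − 39.9807·0.846890·0.444041 = 38.148709
B₀ = V₀ − E₀ = 61.5057 − 38.148709 = 23.356991

B0=23.3570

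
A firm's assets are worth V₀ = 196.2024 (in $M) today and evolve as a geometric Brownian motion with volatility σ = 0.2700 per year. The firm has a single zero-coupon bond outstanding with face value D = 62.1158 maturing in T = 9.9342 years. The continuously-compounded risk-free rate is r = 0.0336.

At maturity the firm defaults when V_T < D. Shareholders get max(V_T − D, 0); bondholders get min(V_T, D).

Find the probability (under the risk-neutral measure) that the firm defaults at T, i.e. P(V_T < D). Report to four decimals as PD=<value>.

PD=0.0937

d₁ = [ln(V₀/D) + (r + σ²/2)T] / (σ√T)
   = [ln(196.2024/62.1158) + (0.0336 + 0.5·0.2700²)·9.9342] / (0.2700·√9.9342)
   = [1.150146 + 0.695891] / 0.851001 = 2.169253
d₂ = d₁ − σ√T = 2.169253 − 0.851001 = 1.318252
risk-neutral PD = N(−d₂) = N(-1.318252) = 0.093710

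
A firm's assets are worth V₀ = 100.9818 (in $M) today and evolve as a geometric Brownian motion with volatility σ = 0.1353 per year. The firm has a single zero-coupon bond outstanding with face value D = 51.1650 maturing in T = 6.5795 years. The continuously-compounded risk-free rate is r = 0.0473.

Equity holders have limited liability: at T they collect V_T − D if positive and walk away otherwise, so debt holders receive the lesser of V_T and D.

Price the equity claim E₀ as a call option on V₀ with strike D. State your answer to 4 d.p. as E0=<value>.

E0=63.5137

d₁ = [ln(V₀/D) + (r + σ²/2)T] / (σ√T)
   = [ln(100.9818/51.1650) + (0.0473 + 0.5·0.1353²)·6.5795] / (0.1353·√6.5795)
   = [0.679885 + 0.371433] / 0.347052 = 3.029281
d₂ = d₁ − σ√T = 3.029281 − 0.347052 = 2.682230
N(d₁) = 0.998774,  N(d₂) = 0.996343,  e^(−rT) = 0.732560
E₀ = V₀·N(d₁) − D·e^(−rT)·N(d₂)
   = 100.9818·0.998774 − 51.1650·0.732560·0.996343 = 63.513665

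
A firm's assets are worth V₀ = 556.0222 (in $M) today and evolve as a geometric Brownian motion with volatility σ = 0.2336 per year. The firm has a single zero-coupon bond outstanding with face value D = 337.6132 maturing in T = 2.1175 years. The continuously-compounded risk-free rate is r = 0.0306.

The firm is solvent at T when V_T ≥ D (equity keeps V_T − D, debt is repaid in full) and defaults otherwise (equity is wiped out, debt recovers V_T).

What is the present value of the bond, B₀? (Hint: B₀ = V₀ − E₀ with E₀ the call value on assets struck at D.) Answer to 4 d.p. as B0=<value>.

d₁ = [ln(V₀/D) + (r + σ²/2)T] / (σ√T)
   = [ln(556.0222/337.6132) + (0.0306 + 0.5·0.2336²)·2.1175] / (0.2336·√2.1175)
   = [0.498907 + 0.122570] / 0.339926 = 1.828273
d₂ = d₁ − σ√T = 1.828273 − 0.339926 = 1.488347
N(d₁) = 0.966246,  N(d₂) = 0.931670,  e^(−rT) = 0.937259
E₀ = V₀·N(d₁) − D·e^(−rT)·N(d₂)
   = 556.0222·0.966246 − 337.6132·0.937259·0.931670 = 242.444659
B₀ = V₀ − E₀ = 556.0222 − 242.444659 = 313.577541

B0=313.5775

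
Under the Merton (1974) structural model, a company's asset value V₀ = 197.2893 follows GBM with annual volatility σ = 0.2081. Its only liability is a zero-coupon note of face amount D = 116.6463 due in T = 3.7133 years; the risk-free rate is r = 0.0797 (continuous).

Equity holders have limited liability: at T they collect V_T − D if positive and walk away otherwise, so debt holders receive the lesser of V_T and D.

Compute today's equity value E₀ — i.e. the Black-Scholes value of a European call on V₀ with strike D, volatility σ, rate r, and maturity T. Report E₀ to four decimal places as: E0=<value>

E0=110.9095

d₁ = [ln(V₀/D) + (r + σ²/2)T] / (σ√T)
   = [ln(197.2893/116.6463) + (0.0797 + 0.5·0.2081²)·3.7133] / (0.2081·√3.7133)
   = [0.525525 + 0.376353] / 0.401007 = 2.249033
d₂ = d₁ − σ√T = 2.249033 − 0.401007 = 1.848026
N(d₁) = 0.987745,  N(d₂) = 0.967701,  e^(−rT) = 0.743825
E₀ = V₀·N(d₁) − D·e^(−rT)·N(d₂)
   = 197.2893·0.987745 − 116.6463·0.743825·0.967701 = 110.909521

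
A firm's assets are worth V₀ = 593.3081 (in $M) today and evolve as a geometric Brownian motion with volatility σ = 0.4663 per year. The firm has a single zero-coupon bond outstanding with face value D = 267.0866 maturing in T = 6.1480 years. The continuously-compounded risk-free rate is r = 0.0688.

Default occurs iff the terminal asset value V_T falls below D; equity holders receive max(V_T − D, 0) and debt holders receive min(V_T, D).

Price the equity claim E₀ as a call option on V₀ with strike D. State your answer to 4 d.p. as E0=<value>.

E0=443.3652

d₁ = [ln(V₀/D) + (r + σ²/2)T] / (σ√T)
   = [ln(593.3081/267.0866) + (0.0688 + 0.5·0.4663²)·6.1480] / (0.4663·√6.1480)
   = [0.798141 + 1.091380] / 1.156198 = 1.634253
d₂ = d₁ − σ√T = 1.634253 − 1.156198 = 0.478055
N(d₁) = 0.948897,  N(d₂) = 0.683694,  e^(−rT) = 0.655090
E₀ = V₀·N(d₁) − D·e^(−rT)·N(d₂)
   = 593.3081·0.948897 − 267.0866·0.655090·0.683694 = 443.365223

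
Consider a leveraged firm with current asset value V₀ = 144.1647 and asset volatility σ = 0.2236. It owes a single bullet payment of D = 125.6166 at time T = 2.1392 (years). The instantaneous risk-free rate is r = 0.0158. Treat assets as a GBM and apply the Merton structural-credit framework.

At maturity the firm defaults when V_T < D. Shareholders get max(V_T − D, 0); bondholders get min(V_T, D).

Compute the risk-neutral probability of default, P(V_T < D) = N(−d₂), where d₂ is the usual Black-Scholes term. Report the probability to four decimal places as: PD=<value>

PD=0.3591

d₁ = [ln(V₀/D) + (r + σ²/2)T] / (σ√T)
   = [ln(144.1647/125.6166) + (0.0158 + 0.5·0.2236²)·2.1392] / (0.2236·√2.1392)
   = [0.137722 + 0.087276] / 0.327037 = 0.687989
d₂ = d₁ − σ√T = 0.687989 − 0.327037 = 0.360951
risk-neutral PD = N(−d₂) = N(-0.360951) = 0.359068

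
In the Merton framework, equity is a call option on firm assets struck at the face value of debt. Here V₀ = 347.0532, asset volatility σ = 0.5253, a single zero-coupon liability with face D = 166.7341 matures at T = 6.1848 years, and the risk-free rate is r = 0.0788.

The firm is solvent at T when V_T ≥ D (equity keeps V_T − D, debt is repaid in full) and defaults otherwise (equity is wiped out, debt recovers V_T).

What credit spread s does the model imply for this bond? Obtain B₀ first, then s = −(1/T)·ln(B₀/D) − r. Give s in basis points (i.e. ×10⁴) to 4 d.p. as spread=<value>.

spread=358.5056

d₁ = [ln(V₀/D) + (r + σ²/2)T] / (σ√T)
   = [ln(347.0532/166.7341) + (0.0788 + 0.5·0.5253²)·6.1848] / (0.5253·√6.1848)
   = [0.733078 + 1.340679] / 1.306382 = 1.587405
d₂ = d₁ − σ√T = 1.587405 − 1.306382 = 0.281023
N(d₁) = 0.943789,  N(d₂) = 0.610653,  e^(−rT) = 0.614244
E₀ = V₀·N(d₁) − D·e^(−rT)·N(d₂)
   = 347.0532·0.943789 − 166.7341·0.614244·0.610653 = 265.004783
B₀ = V₀ − E₀ = 347.0532 − 265.004783 = 82.048417
spread = −(1/T)·ln(B₀/D) − r = −(1/6.1848)·ln(82.048417/166.7341) − 0.0788 = 0.03585056
in basis points: 0.03585056 × 10⁴ = 358.5056 bp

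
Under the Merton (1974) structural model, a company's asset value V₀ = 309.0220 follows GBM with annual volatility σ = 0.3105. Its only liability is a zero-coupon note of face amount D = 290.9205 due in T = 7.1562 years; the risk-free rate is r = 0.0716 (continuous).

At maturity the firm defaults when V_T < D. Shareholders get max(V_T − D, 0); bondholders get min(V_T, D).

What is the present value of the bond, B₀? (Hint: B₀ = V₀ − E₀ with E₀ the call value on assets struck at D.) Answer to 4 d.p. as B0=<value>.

d₁ = [ln(V₀/D) + (r + σ²/2)T] / (σ√T)
   = [ln(309.0220/290.9205) + (0.0716 + 0.5·0.3105²)·7.1562] / (0.3105·√7.1562)
   = [0.060362 + 0.857349] / 0.830621 = 1.104850
d₂ = d₁ − σ√T = 1.104850 − 0.830621 = 0.274230
N(d₁) = 0.865388,  N(d₂) = 0.608046,  e^(−rT) = 0.599066
E₀ = V₀·N(d₁) − D·e^(−rT)·N(d₂)
   = 309.0220·0.865388 − 290.9205·0.599066·0.608046 = 161.453321
B₀ = V₀ − E₀ = 309.0220 − 161.453321 = 147.568679

B0=147.5687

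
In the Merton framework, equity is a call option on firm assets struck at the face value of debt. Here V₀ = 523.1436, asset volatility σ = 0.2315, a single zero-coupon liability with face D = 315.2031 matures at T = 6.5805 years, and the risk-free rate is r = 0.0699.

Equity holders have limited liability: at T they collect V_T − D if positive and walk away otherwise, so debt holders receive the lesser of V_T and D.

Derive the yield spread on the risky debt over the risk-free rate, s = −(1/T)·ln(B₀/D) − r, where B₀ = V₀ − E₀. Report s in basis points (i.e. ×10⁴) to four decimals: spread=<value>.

d₁ = [ln(V₀/D) + (r + σ²/2)T] / (σ√T)
   = [ln(523.1436/315.2031) + (0.0699 + 0.5·0.2315²)·6.5805] / (0.2315·√6.5805)
   = [0.506639 + 0.636309] / 0.593855 = 1.924624
d₂ = d₁ − σ√T = 1.924624 − 0.593855 = 1.330769
N(d₁) = 0.972862,  N(d₂) = 0.908367,  e^(−rT) = 0.631298
E₀ = V₀·N(d₁) − D·e^(−rT)·N(d₂)
   = 523.1436·0.972862 − 315.2031·0.631298·0.908367 = 328.192966
B₀ = V₀ − E₀ = 523.1436 − 328.192966 = 194.950634
spread = −(1/T)·ln(B₀/D) − r = −(1/6.5805)·ln(194.950634/315.2031) − 0.0699 = 0.00311433
in basis points: 0.00311433 × 10⁴ = 31.1433 bp

spread=31.1433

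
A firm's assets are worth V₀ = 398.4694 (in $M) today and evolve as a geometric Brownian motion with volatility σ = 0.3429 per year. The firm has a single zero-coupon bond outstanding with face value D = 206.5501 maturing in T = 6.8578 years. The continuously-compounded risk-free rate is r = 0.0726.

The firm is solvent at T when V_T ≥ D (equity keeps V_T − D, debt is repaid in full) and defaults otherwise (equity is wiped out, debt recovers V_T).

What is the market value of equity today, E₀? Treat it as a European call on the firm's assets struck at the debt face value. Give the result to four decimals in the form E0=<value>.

E0=281.7099

d₁ = [ln(V₀/D) + (r + σ²/2)T] / (σ√T)
   = [ln(398.4694/206.5501) + (0.0726 + 0.5·0.3429²)·6.8578] / (0.3429·√6.8578)
   = [0.657088 + 0.901048] / 0.897966 = 1.735183
d₂ = d₁ − σ√T = 1.735183 − 0.897966 = 0.837217
N(d₁) = 0.958646,  N(d₂) = 0.798765,  e^(−rT) = 0.607820
E₀ = V₀·N(d₁) − D·e^(−rT)·N(d₂)
   = 398.4694·0.958646 − 206.5501·0.607820·0.798765 = 281.709857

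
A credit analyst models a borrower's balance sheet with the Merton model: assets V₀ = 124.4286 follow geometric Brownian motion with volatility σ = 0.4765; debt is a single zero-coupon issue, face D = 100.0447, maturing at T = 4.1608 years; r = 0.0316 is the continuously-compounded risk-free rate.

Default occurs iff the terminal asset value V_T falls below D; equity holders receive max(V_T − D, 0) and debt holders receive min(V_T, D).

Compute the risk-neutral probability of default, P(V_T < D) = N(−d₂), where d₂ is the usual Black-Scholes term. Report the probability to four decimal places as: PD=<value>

d₁ = [ln(V₀/D) + (r + σ²/2)T] / (σ√T)
   = [ln(124.4286/100.0447) + (0.0316 + 0.5·0.4765²)·4.1608] / (0.4765·√4.1608)
   = [0.218115 + 0.603841] / 0.971967 = 0.845663
d₂ = d₁ − σ√T = 0.845663 − 0.971967 = -0.126304
risk-neutral PD = N(−d₂) = N(0.126304) = 0.550254

PD=0.5503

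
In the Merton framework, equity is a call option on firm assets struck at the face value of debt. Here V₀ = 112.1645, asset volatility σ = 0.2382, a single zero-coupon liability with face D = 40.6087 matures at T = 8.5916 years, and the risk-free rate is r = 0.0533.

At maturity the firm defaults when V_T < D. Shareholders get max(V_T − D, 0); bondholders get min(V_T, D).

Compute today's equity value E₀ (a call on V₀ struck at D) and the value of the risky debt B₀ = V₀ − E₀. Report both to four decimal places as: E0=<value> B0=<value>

d₁ = [ln(V₀/D) + (r + σ²/2)T] / (σ√T)
   = [ln(112.1645/40.6087) + (0.0533 + 0.5·0.2382²)·8.5916] / (0.2382·√8.5916)
   = [1.015984 + 0.701673] / 0.698198 = 2.460128
d₂ = d₁ − σ√T = 2.460128 − 0.698198 = 1.761929
N(d₁) = 0.993056,  N(d₂) = 0.960959,  e^(−rT) = 0.632590
E₀ = V₀·N(d₁) − D·e^(−rT)·N(d₂)
   = 112.1645·0.993056 − 40.6087·0.632590·0.960959 = 86.699818
B₀ = V₀ − E₀ = 112.1645 − 86.699818 = 25.464682

E0=86.6998 B0=25.4647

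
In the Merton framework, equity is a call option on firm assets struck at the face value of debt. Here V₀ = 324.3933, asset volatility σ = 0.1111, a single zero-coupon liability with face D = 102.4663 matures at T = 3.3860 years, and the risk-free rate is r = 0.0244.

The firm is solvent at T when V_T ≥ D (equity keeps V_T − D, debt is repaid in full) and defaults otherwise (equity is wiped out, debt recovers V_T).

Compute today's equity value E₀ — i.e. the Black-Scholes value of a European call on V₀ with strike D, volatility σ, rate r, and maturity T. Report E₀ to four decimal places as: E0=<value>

d₁ = [ln(V₀/D) + (r + σ²/2)T] / (σ√T)
   = [ln(324.3933/102.4663) + (0.0244 + 0.5·0.1111²)·3.3860] / (0.1111·√3.3860)
   = [1.152423 + 0.103515] / 0.204436 = 6.143427
d₂ = d₁ − σ√T = 6.143427 − 0.204436 = 5.938991
N(d₁) = 1.000000,  N(d₂) = 1.000000,  e^(−rT) = 0.920702
E₀ = V₀·N(d₁) − D·e^(−rT)·N(d₂)
   = 324.3933·1.000000 − 102.4663·0.920702·1.000000 = 230.052330

E0=230.0523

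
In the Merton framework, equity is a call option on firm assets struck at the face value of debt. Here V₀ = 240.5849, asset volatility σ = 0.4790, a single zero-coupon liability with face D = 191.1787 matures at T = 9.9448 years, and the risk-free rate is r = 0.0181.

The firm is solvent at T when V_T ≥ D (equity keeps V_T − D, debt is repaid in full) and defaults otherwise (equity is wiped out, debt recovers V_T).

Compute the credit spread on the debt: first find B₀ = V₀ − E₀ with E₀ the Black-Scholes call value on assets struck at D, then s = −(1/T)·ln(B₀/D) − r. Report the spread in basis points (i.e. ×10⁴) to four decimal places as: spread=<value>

spread=612.7830

d₁ = [ln(V₀/D) + (r + σ²/2)T] / (σ√T)
   = [ln(240.5849/191.1787) + (0.0181 + 0.5·0.4790²)·9.9448] / (0.4790·√9.9448)
   = [0.229864 + 1.320873] / 1.510545 = 1.026608
d₂ = d₁ − σ√T = 1.026608 − 1.510545 = -0.483936
N(d₁) = 0.847698,  N(d₂) = 0.314216,  e^(−rT) = 0.835269
E₀ = V₀·N(d₁) − D·e^(−rT)·N(d₂)
   = 240.5849·0.847698 − 191.1787·0.835269·0.314216 = 153.767484
B₀ = V₀ − E₀ = 240.5849 − 153.767484 = 86.817416
spread = −(1/T)·ln(B₀/D) − r = −(1/9.9448)·ln(86.817416/191.1787) − 0.0181 = 0.06127830
in basis points: 0.06127830 × 10⁴ = 612.7830 bp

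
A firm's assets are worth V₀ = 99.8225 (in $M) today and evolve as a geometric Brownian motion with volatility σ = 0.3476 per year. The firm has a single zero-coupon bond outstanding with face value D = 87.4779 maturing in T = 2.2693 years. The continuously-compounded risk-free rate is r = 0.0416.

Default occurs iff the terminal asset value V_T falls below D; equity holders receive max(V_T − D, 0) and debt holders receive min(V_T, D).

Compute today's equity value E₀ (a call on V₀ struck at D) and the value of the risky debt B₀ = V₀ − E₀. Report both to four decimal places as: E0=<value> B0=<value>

E0=30.2989 B0=69.5236

d₁ = [ln(V₀/D) + (r + σ²/2)T] / (σ√T)
   = [ln(99.8225/87.4779) + (0.0416 + 0.5·0.3476²)·2.2693] / (0.3476·√2.2693)
   = [0.132007 + 0.231498] / 0.523631 = 0.694201
d₂ = d₁ − σ√T = 0.694201 − 0.523631 = 0.170569
N(d₁) = 0.756222,  N(d₂) = 0.567719,  e^(−rT) = 0.909916
E₀ = V₀·N(d₁) − D·e^(−rT)·N(d₂)
   = 99.8225·0.756222 − 87.4779·0.909916·0.567719 = 30.298931
B₀ = V₀ − E₀ = 99.8225 − 30.298931 = 69.523569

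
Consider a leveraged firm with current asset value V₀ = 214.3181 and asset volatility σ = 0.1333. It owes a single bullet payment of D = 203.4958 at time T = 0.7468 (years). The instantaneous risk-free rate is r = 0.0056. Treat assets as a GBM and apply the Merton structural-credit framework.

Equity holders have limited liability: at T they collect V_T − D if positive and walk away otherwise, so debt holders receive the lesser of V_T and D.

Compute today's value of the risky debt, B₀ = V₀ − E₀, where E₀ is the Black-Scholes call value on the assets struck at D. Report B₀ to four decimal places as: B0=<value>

B0=197.7985

d₁ = [ln(V₀/D) + (r + σ²/2)T] / (σ√T)
   = [ln(214.3181/203.4958) + (0.0056 + 0.5·0.1333²)·0.7468] / (0.1333·√0.7468)
   = [0.051816 + 0.010817] / 0.115195 = 0.543714
d₂ = d₁ − σ√T = 0.543714 − 0.115195 = 0.428520
N(d₁) = 0.706681,  N(d₂) = 0.665864,  e^(−rT) = 0.995827
E₀ = V₀·N(d₁) − D·e^(−rT)·N(d₂)
   = 214.3181·0.706681 − 203.4958·0.995827·0.665864 = 16.519567
B₀ = V₀ − E₀ = 214.3181 − 16.519567 = 197.798533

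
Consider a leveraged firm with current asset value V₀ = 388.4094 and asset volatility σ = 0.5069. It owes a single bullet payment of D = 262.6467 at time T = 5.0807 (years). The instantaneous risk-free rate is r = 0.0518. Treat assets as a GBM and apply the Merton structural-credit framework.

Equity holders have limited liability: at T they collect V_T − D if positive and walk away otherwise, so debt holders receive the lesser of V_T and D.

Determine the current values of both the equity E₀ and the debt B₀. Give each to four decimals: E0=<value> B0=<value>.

E0=238.2982 B0=150.1112

d₁ = [ln(V₀/D) + (r + σ²/2)T] / (σ√T)
   = [ln(388.4094/262.6467) + (0.0518 + 0.5·0.5069²)·5.0807] / (0.5069·√5.0807)
   = [0.391250 + 0.915917] / 1.142573 = 1.144056
d₂ = d₁ − σ√T = 1.144056 − 1.142573 = 0.001482
N(d₁) = 0.873700,  N(d₂) = 0.500591,  e^(−rT) = 0.768603
E₀ = V₀·N(d₁) − D·e^(−rT)·N(d₂)
   = 388.4094·0.873700 − 262.6467·0.768603·0.500591 = 238.298238
B₀ = V₀ − E₀ = 388.4094 − 238.298238 = 150.111162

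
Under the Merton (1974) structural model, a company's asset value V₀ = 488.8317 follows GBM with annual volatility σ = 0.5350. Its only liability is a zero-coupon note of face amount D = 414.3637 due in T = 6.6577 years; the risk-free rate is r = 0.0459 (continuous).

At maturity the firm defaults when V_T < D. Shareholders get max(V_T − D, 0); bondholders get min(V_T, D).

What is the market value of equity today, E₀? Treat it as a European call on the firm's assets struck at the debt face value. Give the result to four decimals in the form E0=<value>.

E0=303.9610

d₁ = [ln(V₀/D) + (r + σ²/2)T] / (σ√T)
   = [ln(488.8317/414.3637) + (0.0459 + 0.5·0.5350²)·6.6577] / (0.5350·√6.6577)
   = [0.165274 + 1.258389] / 1.380435 = 1.031315
d₂ = d₁ − σ√T = 1.031315 − 1.380435 = -0.349120
N(d₁) = 0.848803,  N(d₂) = 0.363500,  e^(−rT) = 0.736690
E₀ = V₀·N(d₁) − D·e^(−rT)·N(d₂)
   = 488.8317·0.848803 − 414.3637·0.736690·0.363500 = 303.961022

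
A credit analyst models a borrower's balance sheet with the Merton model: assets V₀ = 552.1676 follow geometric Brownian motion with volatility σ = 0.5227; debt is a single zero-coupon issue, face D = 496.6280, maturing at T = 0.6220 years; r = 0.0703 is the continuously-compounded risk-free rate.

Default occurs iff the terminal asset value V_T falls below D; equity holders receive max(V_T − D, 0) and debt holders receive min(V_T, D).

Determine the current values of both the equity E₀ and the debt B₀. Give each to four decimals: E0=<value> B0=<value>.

E0=127.6790 B0=424.4886

d₁ = [ln(V₀/D) + (r + σ²/2)T] / (σ√T)
   = [ln(552.1676/496.6280) + (0.0703 + 0.5·0.5227²)·0.6220] / (0.5227·√0.6220)
   = [0.106010 + 0.128697] / 0.412238 = 0.569349
d₂ = d₁ − σ√T = 0.569349 − 0.412238 = 0.157111
N(d₁) = 0.715440,  N(d₂) = 0.562421,  e^(−rT) = 0.957216
E₀ = V₀·N(d₁) − D·e^(−rT)·N(d₂)
   = 552.1676·0.715440 − 496.6280·0.957216·0.562421 = 127.679026
B₀ = V₀ − E₀ = 552.1676 − 127.679026 = 424.488574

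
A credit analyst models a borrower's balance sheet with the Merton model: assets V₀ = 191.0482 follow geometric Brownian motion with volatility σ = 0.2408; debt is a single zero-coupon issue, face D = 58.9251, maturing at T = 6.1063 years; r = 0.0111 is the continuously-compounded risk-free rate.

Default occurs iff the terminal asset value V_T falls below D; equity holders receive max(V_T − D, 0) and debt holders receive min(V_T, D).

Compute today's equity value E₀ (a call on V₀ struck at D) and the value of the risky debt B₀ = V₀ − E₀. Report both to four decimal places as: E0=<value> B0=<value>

d₁ = [ln(V₀/D) + (r + σ²/2)T] / (σ√T)
   = [ln(191.0482/58.9251) + (0.0111 + 0.5·0.2408²)·6.1063] / (0.2408·√6.1063)
   = [1.176259 + 0.244816] / 0.595039 = 2.388203
d₂ = d₁ − σ√T = 2.388203 − 0.595039 = 1.793164
N(d₁) = 0.991535,  N(d₂) = 0.963527,  e^(−rT) = 0.934466
E₀ = V₀·N(d₁) − D·e^(−rT)·N(d₂)
   = 191.0482·0.991535 − 58.9251·0.934466·0.963527 = 136.375726
B₀ = V₀ − E₀ = 191.0482 − 136.375726 = 54.672474

E0=136.3757 B0=54.6725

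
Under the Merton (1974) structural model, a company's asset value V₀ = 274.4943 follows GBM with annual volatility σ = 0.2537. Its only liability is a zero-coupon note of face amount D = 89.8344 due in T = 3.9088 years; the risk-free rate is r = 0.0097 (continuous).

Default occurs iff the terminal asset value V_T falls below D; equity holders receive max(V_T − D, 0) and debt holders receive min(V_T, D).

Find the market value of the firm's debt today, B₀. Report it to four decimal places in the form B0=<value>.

B0=86.2182

d₁ = [ln(V₀/D) + (r + σ²/2)T] / (σ√T)
   = [ln(274.4943/89.8344) + (0.0097 + 0.5·0.2537²)·3.9088] / (0.2537·√3.9088)
   = [1.116963 + 0.163708] / 0.501582 = 2.553261
d₂ = d₁ − σ√T = 2.553261 − 0.501582 = 2.051678
N(d₁) = 0.994664,  N(d₂) = 0.979900,  e^(−rT) = 0.962794
E₀ = V₀·N(d₁) − D·e^(−rT)·N(d₂)
   = 274.4943·0.994664 − 89.8344·0.962794·0.979900 = 188.276075
B₀ = V₀ − E₀ = 274.4943 − 188.276075 = 86.218225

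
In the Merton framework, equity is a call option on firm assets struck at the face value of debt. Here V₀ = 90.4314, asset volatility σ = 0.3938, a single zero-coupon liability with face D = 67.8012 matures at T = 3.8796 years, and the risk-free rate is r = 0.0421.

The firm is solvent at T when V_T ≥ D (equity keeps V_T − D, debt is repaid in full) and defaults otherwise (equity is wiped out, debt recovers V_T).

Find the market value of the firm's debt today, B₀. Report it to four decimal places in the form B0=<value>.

d₁ = [ln(V₀/D) + (r + σ²/2)T] / (σ√T)
   = [ln(90.4314/67.8012) + (0.0421 + 0.5·0.3938²)·3.8796] / (0.3938·√3.8796)
   = [0.288012 + 0.464152] / 0.775656 = 0.969713
d₂ = d₁ − σ√T = 0.969713 − 0.775656 = 0.194057
N(d₁) = 0.833905,  N(d₂) = 0.576934,  e^(−rT) = 0.849310
E₀ = V₀·N(d₁) − D·e^(−rT)·N(d₂)
   = 90.4314·0.833905 − 67.8012·0.849310·0.576934 = 42.188896
B₀ = V₀ − E₀ = 90.4314 − 42.188896 = 48.242504

B0=48.2425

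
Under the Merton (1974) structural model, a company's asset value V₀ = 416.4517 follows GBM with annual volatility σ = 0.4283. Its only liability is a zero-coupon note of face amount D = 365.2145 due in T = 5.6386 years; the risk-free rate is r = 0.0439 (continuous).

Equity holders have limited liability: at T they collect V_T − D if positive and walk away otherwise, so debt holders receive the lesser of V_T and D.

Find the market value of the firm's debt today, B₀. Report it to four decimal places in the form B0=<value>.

d₁ = [ln(V₀/D) + (r + σ²/2)T] / (σ√T)
   = [ln(416.4517/365.2145) + (0.0439 + 0.5·0.4283²)·5.6386] / (0.4283·√5.6386)
   = [0.131286 + 0.764709] / 1.017030 = 0.880992
d₂ = d₁ − σ√T = 0.880992 − 1.017030 = -0.136038
N(d₁) = 0.810839,  N(d₂) = 0.445896,  e^(−rT) = 0.780723
E₀ = V₀·N(d₁) − D·e^(−rT)·N(d₂)
   = 416.4517·0.810839 − 365.2145·0.780723·0.445896 = 210.536371
B₀ = V₀ − E₀ = 416.4517 − 210.536371 = 205.915329

B0=205.9153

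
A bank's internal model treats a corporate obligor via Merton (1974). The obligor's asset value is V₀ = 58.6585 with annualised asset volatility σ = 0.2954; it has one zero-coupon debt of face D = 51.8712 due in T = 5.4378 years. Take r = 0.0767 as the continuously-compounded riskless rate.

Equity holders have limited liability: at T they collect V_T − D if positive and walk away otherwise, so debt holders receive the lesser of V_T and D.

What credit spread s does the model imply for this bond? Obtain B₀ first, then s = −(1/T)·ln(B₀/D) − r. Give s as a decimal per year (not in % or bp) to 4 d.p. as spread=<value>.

d₁ = [ln(V₀/D) + (r + σ²/2)T] / (σ√T)
   = [ln(58.6585/51.8712) + (0.0767 + 0.5·0.2954²)·5.4378] / (0.2954·√5.4378)
   = [0.122969 + 0.654334] / 0.688846 = 1.128413
d₂ = d₁ − σ√T = 1.128413 − 0.688846 = 0.439567
N(d₁) = 0.870427,  N(d₂) = 0.669874,  e^(−rT) = 0.658969
E₀ = V₀·N(d₁) − D·e^(−rT)·N(d₂)
   = 58.6585·0.870427 − 51.8712·0.658969·0.669874 = 28.160638
B₀ = V₀ − E₀ = 58.6585 − 28.160638 = 30.497862
spread = −(1/T)·ln(B₀/D) − r = −(1/5.4378)·ln(30.497862/51.8712) − 0.0767 = 0.02096949

spread=0.0210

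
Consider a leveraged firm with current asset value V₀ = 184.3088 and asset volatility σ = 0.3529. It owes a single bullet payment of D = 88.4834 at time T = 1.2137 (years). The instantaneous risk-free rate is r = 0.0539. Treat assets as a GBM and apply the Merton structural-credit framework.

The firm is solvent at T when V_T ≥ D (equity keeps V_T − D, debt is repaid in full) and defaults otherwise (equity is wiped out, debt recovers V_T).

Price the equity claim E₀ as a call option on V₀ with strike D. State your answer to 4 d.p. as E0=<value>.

d₁ = [ln(V₀/D) + (r + σ²/2)T] / (σ√T)
   = [ln(184.3088/88.4834) + (0.0539 + 0.5·0.3529²)·1.2137] / (0.3529·√1.2137)
   = [0.733798 + 0.140995] / 0.388783 = 2.250078
d₂ = d₁ − σ√T = 2.250078 − 0.388783 = 1.861295
N(d₁) = 0.987778,  N(d₂) = 0.968649,  e^(−rT) = 0.936675
E₀ = V₀·N(d₁) − D·e^(−rT)·N(d₂)
   = 184.3088·0.987778 − 88.4834·0.936675·0.968649 = 101.774350

E0=101.7744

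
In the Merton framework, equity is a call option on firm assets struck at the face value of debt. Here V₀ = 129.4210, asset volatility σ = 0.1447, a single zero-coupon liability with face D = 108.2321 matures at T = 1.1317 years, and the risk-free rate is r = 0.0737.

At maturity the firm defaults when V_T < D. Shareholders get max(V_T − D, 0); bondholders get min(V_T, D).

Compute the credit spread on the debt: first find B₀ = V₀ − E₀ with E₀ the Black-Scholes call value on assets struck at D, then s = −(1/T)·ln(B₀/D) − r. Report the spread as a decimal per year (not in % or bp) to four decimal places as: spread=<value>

spread=0.0028

d₁ = [ln(V₀/D) + (r + σ²/2)T] / (σ√T)
   = [ln(129.4210/108.2321) + (0.0737 + 0.5·0.1447²)·1.1317] / (0.1447·√1.1317)
   = [0.178793 + 0.095254] / 0.153934 = 1.780289
d₂ = d₁ − σ√T = 1.780289 − 0.153934 = 1.626355
N(d₁) = 0.962486,  N(d₂) = 0.948063,  e^(−rT) = 0.919977
E₀ = V₀·N(d₁) − D·e^(−rT)·N(d₂)
   = 129.4210·0.962486 − 108.2321·0.919977·0.948063 = 30.166212
B₀ = V₀ − E₀ = 129.4210 − 30.166212 = 99.254788
spread = −(1/T)·ln(B₀/D) − r = −(1/1.1317)·ln(99.254788/108.2321) − 0.0737 = 0.00281130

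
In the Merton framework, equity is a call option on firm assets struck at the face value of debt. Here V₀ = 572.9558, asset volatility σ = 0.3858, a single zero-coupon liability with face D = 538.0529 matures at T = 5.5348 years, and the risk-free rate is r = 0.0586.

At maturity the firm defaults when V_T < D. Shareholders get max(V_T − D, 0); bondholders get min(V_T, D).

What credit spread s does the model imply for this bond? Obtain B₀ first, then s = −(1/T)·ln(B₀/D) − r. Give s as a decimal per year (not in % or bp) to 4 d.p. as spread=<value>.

spread=0.0477

d₁ = [ln(V₀/D) + (r + σ²/2)T] / (σ√T)
   = [ln(572.9558/538.0529) + (0.0586 + 0.5·0.3858²)·5.5348] / (0.3858·√5.5348)
   = [0.062852 + 0.736244] / 0.907639 = 0.880411
d₂ = d₁ − σ√T = 0.880411 − 0.907639 = -0.027228
N(d₁) = 0.810682,  N(d₂) = 0.489139,  e^(−rT) = 0.723005
E₀ = V₀·N(d₁) − D·e^(−rT)·N(d₂)
   = 572.9558·0.810682 − 538.0529·0.723005·0.489139 = 274.202439
B₀ = V₀ − E₀ = 572.9558 − 274.202439 = 298.753361
spread = −(1/T)·ln(B₀/D) − r = −(1/5.5348)·ln(298.753361/538.0529) − 0.0586 = 0.04769806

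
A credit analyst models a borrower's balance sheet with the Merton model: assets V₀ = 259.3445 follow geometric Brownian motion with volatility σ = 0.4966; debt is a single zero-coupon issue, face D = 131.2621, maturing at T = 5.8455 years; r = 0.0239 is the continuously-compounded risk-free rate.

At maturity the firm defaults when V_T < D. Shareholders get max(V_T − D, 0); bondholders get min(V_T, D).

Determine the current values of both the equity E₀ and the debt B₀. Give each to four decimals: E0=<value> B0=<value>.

d₁ = [ln(V₀/D) + (r + σ²/2)T] / (σ√T)
   = [ln(259.3445/131.2621) + (0.0239 + 0.5·0.4966²)·5.8455] / (0.4966·√5.8455)
   = [0.680961 + 0.860491] / 1.200653 = 1.283845
d₂ = d₁ − σ√T = 1.283845 − 1.200653 = 0.083192
N(d₁) = 0.900402,  N(d₂) = 0.533151,  e^(−rT) = 0.869613
E₀ = V₀·N(d₁) − D·e^(−rT)·N(d₂)
   = 259.3445·0.900402 − 131.2621·0.869613·0.533151 = 172.656654
B₀ = V₀ − E₀ = 259.3445 − 172.656654 = 86.687846

E0=172.6567 B0=86.6878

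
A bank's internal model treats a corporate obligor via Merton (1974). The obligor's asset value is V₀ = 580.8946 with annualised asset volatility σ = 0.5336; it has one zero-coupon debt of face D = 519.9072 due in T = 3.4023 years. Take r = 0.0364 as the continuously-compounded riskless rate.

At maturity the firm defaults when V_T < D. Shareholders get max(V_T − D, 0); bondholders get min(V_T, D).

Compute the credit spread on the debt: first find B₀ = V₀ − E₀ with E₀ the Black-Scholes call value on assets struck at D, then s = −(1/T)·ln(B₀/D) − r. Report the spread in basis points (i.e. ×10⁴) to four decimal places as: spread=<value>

spread=1073.9657

d₁ = [ln(V₀/D) + (r + σ²/2)T] / (σ√T)
   = [ln(580.8946/519.9072) + (0.0364 + 0.5·0.5336²)·3.4023] / (0.5336·√3.4023)
   = [0.110919 + 0.608210] / 0.984243 = 0.730642
d₂ = d₁ − σ√T = 0.730642 − 0.984243 = -0.253600
N(d₁) = 0.767501,  N(d₂) = 0.399902,  e^(−rT) = 0.883518
E₀ = V₀·N(d₁) − D·e^(−rT)·N(d₂)
   = 580.8946·0.767501 − 519.9072·0.883518·0.399902 = 262.143273
B₀ = V₀ − E₀ = 580.8946 − 262.143273 = 318.751327
spread = −(1/T)·ln(B₀/D) − r = −(1/3.4023)·ln(318.751327/519.9072) − 0.0364 = 0.10739657
in basis points: 0.10739657 × 10⁴ = 1073.9657 bp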